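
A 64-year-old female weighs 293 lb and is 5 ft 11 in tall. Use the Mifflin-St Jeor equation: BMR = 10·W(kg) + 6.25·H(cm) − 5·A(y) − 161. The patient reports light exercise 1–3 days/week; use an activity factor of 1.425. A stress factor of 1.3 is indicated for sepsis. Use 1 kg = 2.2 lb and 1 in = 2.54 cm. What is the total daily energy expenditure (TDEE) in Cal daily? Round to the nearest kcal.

Convert to metric: weight = 293 ÷ 2.2 = 133.1818 kg; height = (5×12 + 11) × 2.54 = 71 × 2.54 = 180.34 cm.
Mifflin-St Jeor (female): BMR = 10(133.1818) + 6.25(180.34) − 5(64) − 161 = 1331.8182 + 1127.125 − 320 − 161 = 1977.9432 kcal/day.
TEE = BMR × activity factor = 1977.9432 × 1.425 = 2818.569 kcal/day.
Apply stress factor: 2818.569 × 1.3 = 3664.1397 kcal/day.

3664 Cal daily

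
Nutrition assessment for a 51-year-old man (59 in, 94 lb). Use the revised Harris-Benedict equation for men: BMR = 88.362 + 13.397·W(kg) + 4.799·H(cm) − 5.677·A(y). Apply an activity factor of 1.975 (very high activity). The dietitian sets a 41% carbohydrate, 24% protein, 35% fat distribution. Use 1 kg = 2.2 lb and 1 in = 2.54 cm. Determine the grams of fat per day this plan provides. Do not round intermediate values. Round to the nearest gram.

84 g/day

Convert to metric: weight = 94 ÷ 2.2 = 42.7273 kg; height = 59 × 2.54 = 149.86 cm.
Harris-Benedict: BMR = 88.362 + 13.397(42.7273) + 4.799(149.86) − 5.677(51) = 1090.4304 kcal/day.
TEE = 1090.4304 × 1.975 = 2153.6001 kcal/day.
Fat energy = 35% × 2153.6001 = 753.76 kcal.
Fat = 753.76 ÷ 9 kcal/g = 83.7511 g.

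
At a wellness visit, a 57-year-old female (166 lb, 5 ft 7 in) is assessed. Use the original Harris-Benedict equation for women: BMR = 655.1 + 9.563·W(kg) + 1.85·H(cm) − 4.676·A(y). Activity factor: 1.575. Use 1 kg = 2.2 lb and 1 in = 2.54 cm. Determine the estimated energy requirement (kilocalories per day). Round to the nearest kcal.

2244 kilocalories per day

Convert to metric: weight = 166 ÷ 2.2 = 75.4545 kg; height = (5×12 + 7) × 2.54 = 67 × 2.54 = 170.18 cm.
Harris-Benedict: BMR = 655.1 + 9.563(75.4545) + 1.85(170.18) − 4.676(57) = 1424.9728 kcal/day.
TEE = BMR × activity factor = 1424.9728 × 1.575 = 2244.3322 kcal/day.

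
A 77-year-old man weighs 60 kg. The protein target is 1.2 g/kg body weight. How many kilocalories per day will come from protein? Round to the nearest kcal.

288 kcal/day

Protein = 1.2 g/kg × 60 kg = 72 g/day.
Protein energy = 72 g × 4 kcal/g = 288 kcal/day.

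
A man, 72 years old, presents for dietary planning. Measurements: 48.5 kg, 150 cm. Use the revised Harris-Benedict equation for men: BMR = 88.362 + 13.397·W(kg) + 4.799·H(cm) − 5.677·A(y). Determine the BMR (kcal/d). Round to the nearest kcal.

Harris-Benedict: BMR = 88.362 + 13.397(48.5) + 4.799(150) − 5.677(72) = 1049.2225 kcal/day.

1049 kcal/d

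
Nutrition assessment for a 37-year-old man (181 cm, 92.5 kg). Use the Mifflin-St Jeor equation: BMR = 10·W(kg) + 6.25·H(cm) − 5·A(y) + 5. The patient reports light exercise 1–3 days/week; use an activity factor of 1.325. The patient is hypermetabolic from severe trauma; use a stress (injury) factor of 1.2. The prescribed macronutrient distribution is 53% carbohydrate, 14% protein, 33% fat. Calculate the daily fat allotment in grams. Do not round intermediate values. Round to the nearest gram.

Mifflin-St Jeor (male): BMR = 10(92.5) + 6.25(181) − 5(37) + 5 = 925 + 1131.25 − 185 + 5 = 1876.25 kcal/day.
TEE = 1876.25 × 1.325 = 2486.0313 kcal/day.
With stress factor 1.2: 2486.0313 × 1.2 = 2983.2375 kcal/day.
Fat energy = 33% × 2983.2375 = 984.4684 kcal.
Fat = 984.4684 ÷ 9 kcal/g = 109.3854 g.

109 g/day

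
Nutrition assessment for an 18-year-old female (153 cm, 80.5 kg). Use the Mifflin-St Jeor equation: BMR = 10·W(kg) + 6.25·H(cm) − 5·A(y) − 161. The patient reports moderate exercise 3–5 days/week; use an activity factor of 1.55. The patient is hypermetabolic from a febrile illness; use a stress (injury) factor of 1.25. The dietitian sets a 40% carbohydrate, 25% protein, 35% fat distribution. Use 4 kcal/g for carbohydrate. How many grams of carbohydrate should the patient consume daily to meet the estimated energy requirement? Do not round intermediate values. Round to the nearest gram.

Mifflin-St Jeor (female): BMR = 10(80.5) + 6.25(153) − 5(18) − 161 = 805 + 956.25 − 90 − 161 = 1510.25 kcal/day.
TEE = 1510.25 × 1.55 = 2340.8875 kcal/day.
With stress factor 1.25: 2340.8875 × 1.25 = 2926.1094 kcal/day.
Carbohydrate energy = 40% × 2926.1094 = 1170.4438 kcal.
Carbohydrate = 1170.4438 ÷ 4 kcal/g = 292.6109 g.

293 g/day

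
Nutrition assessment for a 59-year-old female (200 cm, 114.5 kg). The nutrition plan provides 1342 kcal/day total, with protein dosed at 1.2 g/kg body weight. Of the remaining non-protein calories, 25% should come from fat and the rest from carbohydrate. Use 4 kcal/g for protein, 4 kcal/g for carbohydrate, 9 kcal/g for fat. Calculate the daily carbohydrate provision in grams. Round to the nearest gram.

149 g/day

Protein = 1.2 × 114.5 = 137.4 g → 137.4 × 4 = 549.6 kcal.
Non-protein calories = 1342 − 549.6 = 792.4 kcal.
Fat: 25% × 792.4 = 198.1 kcal; carbohydrate: 594.3 kcal.
Carbohydrate: 594.3 kcal ÷ 4 kcal/g = 148.575 g.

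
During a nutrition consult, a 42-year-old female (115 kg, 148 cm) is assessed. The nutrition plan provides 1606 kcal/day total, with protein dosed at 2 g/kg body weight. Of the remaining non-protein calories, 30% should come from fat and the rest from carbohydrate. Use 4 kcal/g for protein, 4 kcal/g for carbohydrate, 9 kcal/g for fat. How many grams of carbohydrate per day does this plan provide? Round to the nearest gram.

120 g/day

Protein = 2 × 115 = 230 g → 230 × 4 = 920 kcal.
Non-protein calories = 1606 − 920 = 686 kcal.
Fat: 30% × 686 = 205.8 kcal; carbohydrate: 480.2 kcal.
Carbohydrate: 480.2 kcal ÷ 4 kcal/g = 120.05 g.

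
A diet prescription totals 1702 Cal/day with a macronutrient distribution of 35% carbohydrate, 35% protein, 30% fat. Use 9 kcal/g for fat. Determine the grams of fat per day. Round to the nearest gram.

Fat energy = 30% × 1702 = 510.6 kcal.
At 9 kcal/g: 510.6 ÷ 9 = 56.7333 g.

57 g/day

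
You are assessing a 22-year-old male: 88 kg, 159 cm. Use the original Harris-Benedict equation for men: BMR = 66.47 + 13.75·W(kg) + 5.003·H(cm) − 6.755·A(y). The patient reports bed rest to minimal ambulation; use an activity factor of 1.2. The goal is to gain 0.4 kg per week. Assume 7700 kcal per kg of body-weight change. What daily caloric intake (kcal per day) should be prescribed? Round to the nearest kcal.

Harris-Benedict: BMR = 66.47 + 13.75(88) + 5.003(159) − 6.755(22) = 1923.337 kcal/day.
TEE = 1923.337 × 1.2 = 2308.0044 kcal/day.
Required daily surplus = 0.4 × 7700 ÷ 7 = 440 kcal/day.
Target intake = 2308.0044 + 440 = 2748.0044 kcal/day.

2748 kcal per day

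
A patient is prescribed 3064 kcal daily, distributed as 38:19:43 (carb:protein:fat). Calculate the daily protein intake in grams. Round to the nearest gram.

Protein energy = 19% × 3064 = 582.16 kcal.
At 4 kcal/g: 582.16 ÷ 4 = 145.54 g.

146 g/day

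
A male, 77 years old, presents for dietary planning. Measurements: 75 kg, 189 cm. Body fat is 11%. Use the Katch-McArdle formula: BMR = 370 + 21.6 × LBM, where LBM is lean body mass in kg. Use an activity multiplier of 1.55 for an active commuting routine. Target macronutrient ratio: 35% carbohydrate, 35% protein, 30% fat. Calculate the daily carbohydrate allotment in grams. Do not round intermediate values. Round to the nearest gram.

LBM = 75 × (1 − 0.11) = 66.75 kg. Katch-McArdle: BMR = 370 + 21.6 × 66.75 = 1811.8 kcal/day.
TEE = 1811.8 × 1.55 = 2808.29 kcal/day.
Carbohydrate energy = 35% × 2808.29 = 982.9015 kcal.
Carbohydrate = 982.9015 ÷ 4 kcal/g = 245.7254 g.

246 g/day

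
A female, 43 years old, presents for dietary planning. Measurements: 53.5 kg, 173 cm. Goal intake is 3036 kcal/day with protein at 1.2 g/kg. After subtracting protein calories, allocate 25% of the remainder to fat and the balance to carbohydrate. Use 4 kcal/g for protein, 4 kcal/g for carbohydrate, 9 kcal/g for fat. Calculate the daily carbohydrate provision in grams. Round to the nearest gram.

Protein = 1.2 × 53.5 = 64.2 g → 64.2 × 4 = 256.8 kcal.
Non-protein calories = 3036 − 256.8 = 2779.2 kcal.
Fat: 25% × 2779.2 = 694.8 kcal; carbohydrate: 2084.4 kcal.
Carbohydrate: 2084.4 kcal ÷ 4 kcal/g = 521.1 g.

521 g/day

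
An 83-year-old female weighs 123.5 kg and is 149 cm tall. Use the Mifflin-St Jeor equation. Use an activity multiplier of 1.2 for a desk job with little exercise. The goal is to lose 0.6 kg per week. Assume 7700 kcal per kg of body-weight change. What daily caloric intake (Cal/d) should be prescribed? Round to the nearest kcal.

1248 Cal/d

Mifflin-St Jeor (female): BMR = 10(123.5) + 6.25(149) − 5(83) − 161 = 1235 + 931.25 − 415 − 161 = 1590.25 kcal/day.
TEE = 1590.25 × 1.2 = 1908.3 kcal/day.
Required daily deficit = 0.6 × 7700 ÷ 7 = 660 kcal/day.
Target intake = 1908.3 − 660 = 1248.3 kcal/day.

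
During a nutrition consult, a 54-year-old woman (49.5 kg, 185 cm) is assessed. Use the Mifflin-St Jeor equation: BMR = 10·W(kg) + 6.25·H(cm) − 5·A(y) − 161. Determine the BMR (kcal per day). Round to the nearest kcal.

Mifflin-St Jeor (female): BMR = 10(49.5) + 6.25(185) − 5(54) − 161 = 495 + 1156.25 − 270 − 161 = 1220.25 kcal/day.

1220 kcal per day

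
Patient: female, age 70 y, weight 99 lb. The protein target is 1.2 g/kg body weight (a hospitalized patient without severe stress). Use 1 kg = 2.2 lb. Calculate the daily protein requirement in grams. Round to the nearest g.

54 g/day

Weight in kg = 99 ÷ 2.2 = 45 kg.
Protein = 1.2 g/kg × 45 kg = 54 g/day.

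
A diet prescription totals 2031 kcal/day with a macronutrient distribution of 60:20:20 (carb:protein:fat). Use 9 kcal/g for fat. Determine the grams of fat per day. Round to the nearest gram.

Fat energy = 20% × 2031 = 406.2 kcal.
At 9 kcal/g: 406.2 ÷ 9 = 45.1333 g.

45 g/day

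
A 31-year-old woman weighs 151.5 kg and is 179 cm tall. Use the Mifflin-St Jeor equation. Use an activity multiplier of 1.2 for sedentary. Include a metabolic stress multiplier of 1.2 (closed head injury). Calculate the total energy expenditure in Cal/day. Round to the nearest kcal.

3338 Cal/day

Mifflin-St Jeor (female): BMR = 10(151.5) + 6.25(179) − 5(31) − 161 = 1515 + 1118.75 − 155 − 161 = 2317.75 kcal/day.
TEE = BMR × activity factor = 2317.75 × 1.2 = 2781.3 kcal/day.
Apply stress factor: 2781.3 × 1.2 = 3337.56 kcal/day.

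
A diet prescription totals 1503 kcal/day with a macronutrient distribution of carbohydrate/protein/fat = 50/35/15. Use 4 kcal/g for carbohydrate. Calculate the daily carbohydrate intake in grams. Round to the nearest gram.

Carbohydrate energy = 50% × 1503 = 751.5 kcal.
At 4 kcal/g: 751.5 ÷ 4 = 187.875 g.

188 g/day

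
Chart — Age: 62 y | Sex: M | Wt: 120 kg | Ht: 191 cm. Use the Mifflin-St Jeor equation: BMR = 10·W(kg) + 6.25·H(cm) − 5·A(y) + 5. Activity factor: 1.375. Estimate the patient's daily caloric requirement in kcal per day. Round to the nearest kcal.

2872 kcal per day

Mifflin-St Jeor (male): BMR = 10(120) + 6.25(191) − 5(62) + 5 = 1200 + 1193.75 − 310 + 5 = 2088.75 kcal/day.
TEE = BMR × activity factor = 2088.75 × 1.375 = 2872.0313 kcal/day.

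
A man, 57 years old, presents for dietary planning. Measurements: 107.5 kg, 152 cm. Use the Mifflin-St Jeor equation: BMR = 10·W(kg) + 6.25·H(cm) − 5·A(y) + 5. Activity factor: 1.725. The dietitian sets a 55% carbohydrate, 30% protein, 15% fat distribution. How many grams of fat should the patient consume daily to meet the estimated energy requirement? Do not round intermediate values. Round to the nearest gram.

Mifflin-St Jeor (male): BMR = 10(107.5) + 6.25(152) − 5(57) + 5 = 1075 + 950 − 285 + 5 = 1745 kcal/day.
TEE = 1745 × 1.725 = 3010.125 kcal/day.
Fat energy = 15% × 3010.125 = 451.5188 kcal.
Fat = 451.5188 ÷ 9 kcal/g = 50.1688 g.

50 g/day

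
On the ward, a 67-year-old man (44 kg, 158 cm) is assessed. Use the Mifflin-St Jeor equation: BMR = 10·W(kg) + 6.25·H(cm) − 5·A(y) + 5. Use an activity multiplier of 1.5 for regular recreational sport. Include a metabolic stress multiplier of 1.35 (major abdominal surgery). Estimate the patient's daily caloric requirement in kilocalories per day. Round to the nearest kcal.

2222 kilocalories per day

Mifflin-St Jeor (male): BMR = 10(44) + 6.25(158) − 5(67) + 5 = 440 + 987.5 − 335 + 5 = 1097.5 kcal/day.
TEE = BMR × activity factor = 1097.5 × 1.5 = 1646.25 kcal/day.
Apply stress factor: 1646.25 × 1.35 = 2222.4375 kcal/day.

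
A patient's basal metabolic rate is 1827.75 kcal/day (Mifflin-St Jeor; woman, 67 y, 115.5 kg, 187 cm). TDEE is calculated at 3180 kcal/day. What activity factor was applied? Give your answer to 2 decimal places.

1.74

Activity factor = TEE ÷ BMR = 3180 ÷ 1827.75 = 1.74.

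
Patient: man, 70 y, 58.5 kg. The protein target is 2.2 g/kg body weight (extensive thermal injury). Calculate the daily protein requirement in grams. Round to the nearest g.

Protein = 2.2 g/kg × 58.5 kg = 128.7 g/day.

129 g/day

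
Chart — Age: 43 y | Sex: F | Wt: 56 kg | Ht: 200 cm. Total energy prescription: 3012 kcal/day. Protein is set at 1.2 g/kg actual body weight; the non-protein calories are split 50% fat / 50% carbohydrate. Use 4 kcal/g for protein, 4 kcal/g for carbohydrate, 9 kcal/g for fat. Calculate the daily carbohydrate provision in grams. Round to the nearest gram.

Protein = 1.2 × 56 = 67.2 g → 67.2 × 4 = 268.8 kcal.
Non-protein calories = 3012 − 268.8 = 2743.2 kcal.
Fat: 50% × 2743.2 = 1371.6 kcal; carbohydrate: 1371.6 kcal.
Carbohydrate: 1371.6 kcal ÷ 4 kcal/g = 342.9 g.

343 g/day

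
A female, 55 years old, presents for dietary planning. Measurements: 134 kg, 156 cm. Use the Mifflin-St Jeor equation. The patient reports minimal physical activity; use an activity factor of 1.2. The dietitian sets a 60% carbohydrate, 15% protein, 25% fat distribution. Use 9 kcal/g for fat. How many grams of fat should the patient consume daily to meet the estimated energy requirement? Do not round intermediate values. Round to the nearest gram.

63 g/day

Mifflin-St Jeor (female): BMR = 10(134) + 6.25(156) − 5(55) − 161 = 1340 + 975 − 275 − 161 = 1879 kcal/day.
TEE = 1879 × 1.2 = 2254.8 kcal/day.
Fat energy = 25% × 2254.8 = 563.7 kcal.
Fat = 563.7 ÷ 9 kcal/g = 62.6333 g.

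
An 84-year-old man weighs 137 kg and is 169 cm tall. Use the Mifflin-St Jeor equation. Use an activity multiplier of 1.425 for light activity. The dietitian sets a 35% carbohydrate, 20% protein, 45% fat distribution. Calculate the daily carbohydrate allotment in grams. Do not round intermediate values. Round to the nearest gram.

251 g/day

Mifflin-St Jeor (male): BMR = 10(137) + 6.25(169) − 5(84) + 5 = 1370 + 1056.25 − 420 + 5 = 2011.25 kcal/day.
TEE = 2011.25 × 1.425 = 2866.0313 kcal/day.
Carbohydrate energy = 35% × 2866.0313 = 1003.1109 kcal.
Carbohydrate = 1003.1109 ÷ 4 kcal/g = 250.7777 g.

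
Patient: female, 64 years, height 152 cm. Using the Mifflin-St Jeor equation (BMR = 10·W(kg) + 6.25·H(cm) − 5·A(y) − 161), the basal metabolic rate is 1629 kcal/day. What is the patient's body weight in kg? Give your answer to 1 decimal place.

1629 = 10·W + 6.25(152) − 5(64) − 161
10·W = 1629 − 469 = 1160, so W = 116 kg.

116.0 kg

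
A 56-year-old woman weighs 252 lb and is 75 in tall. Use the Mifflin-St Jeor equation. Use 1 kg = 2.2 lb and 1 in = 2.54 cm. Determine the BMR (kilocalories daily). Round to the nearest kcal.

Convert to metric: weight = 252 ÷ 2.2 = 114.5455 kg; height = 75 × 2.54 = 190.5 cm.
Mifflin-St Jeor (female): BMR = 10(114.5455) + 6.25(190.5) − 5(56) − 161 = 1145.4545 + 1190.625 − 280 − 161 = 1895.0795 kcal/day.

1895 kilocalories daily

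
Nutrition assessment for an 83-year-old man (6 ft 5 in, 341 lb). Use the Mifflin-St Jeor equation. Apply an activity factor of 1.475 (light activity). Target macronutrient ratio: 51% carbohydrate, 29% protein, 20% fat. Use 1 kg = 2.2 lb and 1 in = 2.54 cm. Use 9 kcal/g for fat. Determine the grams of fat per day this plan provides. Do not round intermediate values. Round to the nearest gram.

77 g/day

Convert to metric: weight = 341 ÷ 2.2 = 155 kg; height = (6×12 + 5) × 2.54 = 77 × 2.54 = 195.58 cm.
Mifflin-St Jeor (male): BMR = 10(155) + 6.25(195.58) − 5(83) + 5 = 1550 + 1222.375 − 415 + 5 = 2362.375 kcal/day.
TEE = 2362.375 × 1.475 = 3484.5031 kcal/day.
Fat energy = 20% × 3484.5031 = 696.9006 kcal.
Fat = 696.9006 ÷ 9 kcal/g = 77.4334 g.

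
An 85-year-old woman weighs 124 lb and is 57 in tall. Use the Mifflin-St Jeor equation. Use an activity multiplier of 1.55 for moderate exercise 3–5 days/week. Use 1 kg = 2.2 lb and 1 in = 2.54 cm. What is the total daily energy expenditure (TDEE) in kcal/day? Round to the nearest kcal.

1368 kcal/day

Convert to metric: weight = 124 ÷ 2.2 = 56.3636 kg; height = 57 × 2.54 = 144.78 cm.
Mifflin-St Jeor (female): BMR = 10(56.3636) + 6.25(144.78) − 5(85) − 161 = 563.6364 + 904.875 − 425 − 161 = 882.5114 kcal/day.
TEE = BMR × activity factor = 882.5114 × 1.55 = 1367.8926 kcal/day.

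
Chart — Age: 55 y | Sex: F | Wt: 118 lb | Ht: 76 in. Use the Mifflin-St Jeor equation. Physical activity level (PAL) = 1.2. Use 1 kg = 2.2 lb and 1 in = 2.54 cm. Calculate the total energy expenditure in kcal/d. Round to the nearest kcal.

Convert to metric: weight = 118 ÷ 2.2 = 53.6364 kg; height = 76 × 2.54 = 193.04 cm.
Mifflin-St Jeor (female): BMR = 10(53.6364) + 6.25(193.04) − 5(55) − 161 = 536.3636 + 1206.5 − 275 − 161 = 1306.8636 kcal/day.
TEE = BMR × activity factor = 1306.8636 × 1.2 = 1568.2364 kcal/day.

1568 kcal/d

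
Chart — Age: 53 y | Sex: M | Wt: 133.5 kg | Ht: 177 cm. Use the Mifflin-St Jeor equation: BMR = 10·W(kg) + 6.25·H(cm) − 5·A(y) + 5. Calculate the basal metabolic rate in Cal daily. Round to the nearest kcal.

Mifflin-St Jeor (male): BMR = 10(133.5) + 6.25(177) − 5(53) + 5 = 1335 + 1106.25 − 265 + 5 = 2181.25 kcal/day.

2181 Cal daily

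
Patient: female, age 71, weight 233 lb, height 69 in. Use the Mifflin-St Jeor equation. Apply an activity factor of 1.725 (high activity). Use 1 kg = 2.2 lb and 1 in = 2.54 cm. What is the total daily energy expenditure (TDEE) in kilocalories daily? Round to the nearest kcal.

2826 kilocalories daily

Convert to metric: weight = 233 ÷ 2.2 = 105.9091 kg; height = 69 × 2.54 = 175.26 cm.
Mifflin-St Jeor (female): BMR = 10(105.9091) + 6.25(175.26) − 5(71) − 161 = 1059.0909 + 1095.375 − 355 − 161 = 1638.4659 kcal/day.
TEE = BMR × activity factor = 1638.4659 × 1.725 = 2826.3537 kcal/day.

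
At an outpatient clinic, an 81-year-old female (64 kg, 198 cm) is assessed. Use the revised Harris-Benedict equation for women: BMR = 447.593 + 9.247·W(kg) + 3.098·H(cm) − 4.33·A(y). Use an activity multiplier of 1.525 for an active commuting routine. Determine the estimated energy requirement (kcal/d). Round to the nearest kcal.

Harris-Benedict: BMR = 447.593 + 9.247(64) + 3.098(198) − 4.33(81) = 1302.075 kcal/day.
TEE = BMR × activity factor = 1302.075 × 1.525 = 1985.6644 kcal/day.

1986 kcal/d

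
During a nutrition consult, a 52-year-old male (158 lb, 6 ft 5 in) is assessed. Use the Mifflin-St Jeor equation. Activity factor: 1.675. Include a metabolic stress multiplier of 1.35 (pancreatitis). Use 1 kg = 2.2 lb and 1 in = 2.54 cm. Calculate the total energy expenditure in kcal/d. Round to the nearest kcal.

3811 kcal/d

Convert to metric: weight = 158 ÷ 2.2 = 71.8182 kg; height = (6×12 + 5) × 2.54 = 77 × 2.54 = 195.58 cm.
Mifflin-St Jeor (male): BMR = 10(71.8182) + 6.25(195.58) − 5(52) + 5 = 718.1818 + 1222.375 − 260 + 5 = 1685.5568 kcal/day.
TEE = BMR × activity factor = 1685.5568 × 1.675 = 2823.3077 kcal/day.
Apply stress factor: 2823.3077 × 1.35 = 3811.4654 kcal/day.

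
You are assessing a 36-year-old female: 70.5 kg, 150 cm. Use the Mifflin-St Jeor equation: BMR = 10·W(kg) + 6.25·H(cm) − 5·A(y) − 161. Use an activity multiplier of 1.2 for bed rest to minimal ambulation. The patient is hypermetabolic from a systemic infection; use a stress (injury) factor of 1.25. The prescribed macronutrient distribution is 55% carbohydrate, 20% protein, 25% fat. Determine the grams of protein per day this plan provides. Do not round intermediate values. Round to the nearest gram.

98 g/day

Mifflin-St Jeor (female): BMR = 10(70.5) + 6.25(150) − 5(36) − 161 = 705 + 937.5 − 180 − 161 = 1301.5 kcal/day.
TEE = 1301.5 × 1.2 = 1561.8 kcal/day.
With stress factor 1.25: 1561.8 × 1.25 = 1952.25 kcal/day.
Protein energy = 20% × 1952.25 = 390.45 kcal.
Protein = 390.45 ÷ 4 kcal/g = 97.6125 g.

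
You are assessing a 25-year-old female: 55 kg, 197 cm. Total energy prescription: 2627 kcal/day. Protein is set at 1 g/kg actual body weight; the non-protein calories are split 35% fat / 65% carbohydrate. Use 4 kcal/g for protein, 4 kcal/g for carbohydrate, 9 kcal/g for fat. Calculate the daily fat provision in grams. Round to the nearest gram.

Protein = 1 × 55 = 55 g → 55 × 4 = 220 kcal.
Non-protein calories = 2627 − 220 = 2407 kcal.
Fat: 35% × 2407 = 842.45 kcal; carbohydrate: 1564.55 kcal.
Fat: 842.45 kcal ÷ 9 kcal/g = 93.6056 g.

94 g/day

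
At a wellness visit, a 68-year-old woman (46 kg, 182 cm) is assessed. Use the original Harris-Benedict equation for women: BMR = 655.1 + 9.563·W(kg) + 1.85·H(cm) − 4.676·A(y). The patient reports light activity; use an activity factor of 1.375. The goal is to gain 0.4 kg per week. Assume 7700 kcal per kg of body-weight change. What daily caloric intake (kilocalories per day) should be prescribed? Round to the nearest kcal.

Harris-Benedict: BMR = 655.1 + 9.563(46) + 1.85(182) − 4.676(68) = 1113.73 kcal/day.
TEE = 1113.73 × 1.375 = 1531.3788 kcal/day.
Required daily surplus = 0.4 × 7700 ÷ 7 = 440 kcal/day.
Target intake = 1531.3788 + 440 = 1971.3788 kcal/day.

1971 kilocalories per day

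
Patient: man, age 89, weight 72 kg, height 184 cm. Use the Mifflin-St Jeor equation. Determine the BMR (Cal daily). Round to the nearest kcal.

Mifflin-St Jeor (male): BMR = 10(72) + 6.25(184) − 5(89) + 5 = 720 + 1150 − 445 + 5 = 1430 kcal/day.

1430 Cal daily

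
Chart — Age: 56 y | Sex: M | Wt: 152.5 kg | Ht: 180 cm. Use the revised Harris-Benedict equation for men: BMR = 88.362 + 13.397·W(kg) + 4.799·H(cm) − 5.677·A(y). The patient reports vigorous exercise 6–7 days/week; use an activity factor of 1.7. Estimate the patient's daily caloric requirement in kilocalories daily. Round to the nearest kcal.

Harris-Benedict: BMR = 88.362 + 13.397(152.5) + 4.799(180) − 5.677(56) = 2677.3125 kcal/day.
TEE = BMR × activity factor = 2677.3125 × 1.7 = 4551.4313 kcal/day.

4551 kilocalories daily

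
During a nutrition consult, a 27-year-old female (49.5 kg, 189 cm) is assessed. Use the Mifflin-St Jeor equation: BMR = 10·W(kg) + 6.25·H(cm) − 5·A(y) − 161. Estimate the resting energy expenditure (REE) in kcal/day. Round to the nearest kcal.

1380 kcal/day

Mifflin-St Jeor (female): BMR = 10(49.5) + 6.25(189) − 5(27) − 161 = 495 + 1181.25 − 135 − 161 = 1380.25 kcal/day.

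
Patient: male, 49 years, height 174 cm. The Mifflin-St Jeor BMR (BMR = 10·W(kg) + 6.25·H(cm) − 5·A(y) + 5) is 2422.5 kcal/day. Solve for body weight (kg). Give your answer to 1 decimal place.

157.5 kg

2422.5 = 10·W + 6.25(174) − 5(49) + 5
10·W = 2422.5 − 847.5 = 1575, so W = 157.5 kg.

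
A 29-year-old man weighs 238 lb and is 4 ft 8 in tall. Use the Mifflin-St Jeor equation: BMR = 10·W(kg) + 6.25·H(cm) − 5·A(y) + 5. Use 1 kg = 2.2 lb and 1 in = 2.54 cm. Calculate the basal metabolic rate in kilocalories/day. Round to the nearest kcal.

Convert to metric: weight = 238 ÷ 2.2 = 108.1818 kg; height = (4×12 + 8) × 2.54 = 56 × 2.54 = 142.24 cm.
Mifflin-St Jeor (male): BMR = 10(108.1818) + 6.25(142.24) − 5(29) + 5 = 1081.8182 + 889 − 145 + 5 = 1830.8182 kcal/day.

1831 kilocalories/day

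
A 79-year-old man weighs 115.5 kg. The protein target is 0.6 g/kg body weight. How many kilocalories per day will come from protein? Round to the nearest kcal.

277 kcal/day

Protein = 0.6 g/kg × 115.5 kg = 69.3 g/day.
Protein energy = 69.3 g × 4 kcal/g = 277.2 kcal/day.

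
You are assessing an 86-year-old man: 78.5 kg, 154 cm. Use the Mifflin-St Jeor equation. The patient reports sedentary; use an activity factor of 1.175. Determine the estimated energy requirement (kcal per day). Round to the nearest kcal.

Mifflin-St Jeor (male): BMR = 10(78.5) + 6.25(154) − 5(86) + 5 = 785 + 962.5 − 430 + 5 = 1322.5 kcal/day.
TEE = BMR × activity factor = 1322.5 × 1.175 = 1553.9375 kcal/day.

1554 kcal per day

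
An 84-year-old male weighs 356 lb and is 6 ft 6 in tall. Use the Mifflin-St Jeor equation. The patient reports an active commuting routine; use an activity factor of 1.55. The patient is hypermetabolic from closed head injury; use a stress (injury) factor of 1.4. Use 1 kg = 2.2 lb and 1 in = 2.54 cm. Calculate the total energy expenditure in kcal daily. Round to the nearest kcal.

5298 kcal daily

Convert to metric: weight = 356 ÷ 2.2 = 161.8182 kg; height = (6×12 + 6) × 2.54 = 78 × 2.54 = 198.12 cm.
Mifflin-St Jeor (male): BMR = 10(161.8182) + 6.25(198.12) − 5(84) + 5 = 1618.1818 + 1238.25 − 420 + 5 = 2441.4318 kcal/day.
TEE = BMR × activity factor = 2441.4318 × 1.55 = 3784.2193 kcal/day.
Apply stress factor: 3784.2193 × 1.4 = 5297.907 kcal/day.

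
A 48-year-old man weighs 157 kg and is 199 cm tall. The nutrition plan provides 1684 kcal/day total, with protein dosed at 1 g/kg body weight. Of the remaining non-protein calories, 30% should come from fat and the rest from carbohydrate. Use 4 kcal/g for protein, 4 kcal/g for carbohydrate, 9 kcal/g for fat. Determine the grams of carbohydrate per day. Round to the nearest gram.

185 g/day

Protein = 1 × 157 = 157 g → 157 × 4 = 628 kcal.
Non-protein calories = 1684 − 628 = 1056 kcal.
Fat: 30% × 1056 = 316.8 kcal; carbohydrate: 739.2 kcal.
Carbohydrate: 739.2 kcal ÷ 4 kcal/g = 184.8 g.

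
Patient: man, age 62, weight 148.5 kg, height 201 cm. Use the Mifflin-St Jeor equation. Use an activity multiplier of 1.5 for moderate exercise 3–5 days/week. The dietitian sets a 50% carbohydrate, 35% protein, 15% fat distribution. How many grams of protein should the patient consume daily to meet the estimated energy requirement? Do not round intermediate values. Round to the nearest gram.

Mifflin-St Jeor (male): BMR = 10(148.5) + 6.25(201) − 5(62) + 5 = 1485 + 1256.25 − 310 + 5 = 2436.25 kcal/day.
TEE = 2436.25 × 1.5 = 3654.375 kcal/day.
Protein energy = 35% × 3654.375 = 1279.0313 kcal.
Protein = 1279.0313 ÷ 4 kcal/g = 319.7578 g.

320 g/day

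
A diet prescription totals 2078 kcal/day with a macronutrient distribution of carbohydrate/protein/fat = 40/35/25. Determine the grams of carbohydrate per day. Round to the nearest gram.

208 g/day

Carbohydrate energy = 40% × 2078 = 831.2 kcal.
At 4 kcal/g: 831.2 ÷ 4 = 207.8 g.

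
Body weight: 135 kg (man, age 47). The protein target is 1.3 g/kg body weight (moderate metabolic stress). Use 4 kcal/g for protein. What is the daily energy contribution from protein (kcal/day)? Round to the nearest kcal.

702 kcal/day

Protein = 1.3 g/kg × 135 kg = 175.5 g/day.
Protein energy = 175.5 g × 4 kcal/g = 702 kcal/day.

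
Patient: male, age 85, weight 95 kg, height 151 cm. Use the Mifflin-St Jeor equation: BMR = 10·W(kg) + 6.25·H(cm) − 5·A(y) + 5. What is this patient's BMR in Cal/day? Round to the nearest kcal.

1474 Cal/day

Mifflin-St Jeor (male): BMR = 10(95) + 6.25(151) − 5(85) + 5 = 950 + 943.75 − 425 + 5 = 1473.75 kcal/day.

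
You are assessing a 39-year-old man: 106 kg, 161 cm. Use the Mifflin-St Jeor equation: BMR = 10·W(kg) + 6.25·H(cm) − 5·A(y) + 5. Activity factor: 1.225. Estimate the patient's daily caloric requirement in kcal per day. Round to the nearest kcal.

Mifflin-St Jeor (male): BMR = 10(106) + 6.25(161) − 5(39) + 5 = 1060 + 1006.25 − 195 + 5 = 1876.25 kcal/day.
TEE = BMR × activity factor = 1876.25 × 1.225 = 2298.4063 kcal/day.

2298 kcal per day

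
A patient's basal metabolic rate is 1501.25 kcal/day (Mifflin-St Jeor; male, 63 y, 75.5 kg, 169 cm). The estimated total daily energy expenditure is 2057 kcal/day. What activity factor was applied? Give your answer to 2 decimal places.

Activity factor = TEE ÷ BMR = 2057 ÷ 1501.25 = 1.37.

1.37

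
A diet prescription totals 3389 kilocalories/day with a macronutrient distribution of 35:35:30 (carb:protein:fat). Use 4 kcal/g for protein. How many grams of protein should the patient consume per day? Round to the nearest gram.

Protein energy = 35% × 3389 = 1186.15 kcal.
At 4 kcal/g: 1186.15 ÷ 4 = 296.5375 g.

297 g/day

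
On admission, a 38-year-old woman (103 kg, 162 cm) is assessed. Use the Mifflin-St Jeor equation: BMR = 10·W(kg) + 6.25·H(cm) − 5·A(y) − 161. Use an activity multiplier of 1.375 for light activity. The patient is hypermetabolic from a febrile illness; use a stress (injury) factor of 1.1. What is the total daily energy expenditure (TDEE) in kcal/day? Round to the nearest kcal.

Mifflin-St Jeor (female): BMR = 10(103) + 6.25(162) − 5(38) − 161 = 1030 + 1012.5 − 190 − 161 = 1691.5 kcal/day.
TEE = BMR × activity factor = 1691.5 × 1.375 = 2325.8125 kcal/day.
Apply stress factor: 2325.8125 × 1.1 = 2558.3938 kcal/day.

2558 kcal/day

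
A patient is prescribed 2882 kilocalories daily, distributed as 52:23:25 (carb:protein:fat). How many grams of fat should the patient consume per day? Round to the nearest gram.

80 g/day

Fat energy = 25% × 2882 = 720.5 kcal.
At 9 kcal/g: 720.5 ÷ 9 = 80.0556 g.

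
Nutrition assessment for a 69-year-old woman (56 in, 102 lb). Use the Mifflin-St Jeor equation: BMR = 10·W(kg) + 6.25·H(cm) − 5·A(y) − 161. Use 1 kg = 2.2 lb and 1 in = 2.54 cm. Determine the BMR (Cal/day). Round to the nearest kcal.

847 Cal/day

Convert to metric: weight = 102 ÷ 2.2 = 46.3636 kg; height = 56 × 2.54 = 142.24 cm.
Mifflin-St Jeor (female): BMR = 10(46.3636) + 6.25(142.24) − 5(69) − 161 = 463.6364 + 889 − 345 − 161 = 846.6364 kcal/day.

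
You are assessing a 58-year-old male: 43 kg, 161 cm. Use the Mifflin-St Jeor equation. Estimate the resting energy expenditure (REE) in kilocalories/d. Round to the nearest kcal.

1151 kilocalories/d

Mifflin-St Jeor (male): BMR = 10(43) + 6.25(161) − 5(58) + 5 = 430 + 1006.25 − 290 + 5 = 1151.25 kcal/day.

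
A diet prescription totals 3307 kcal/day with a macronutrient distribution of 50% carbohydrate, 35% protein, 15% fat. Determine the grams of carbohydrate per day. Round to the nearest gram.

Carbohydrate energy = 50% × 3307 = 1653.5 kcal.
At 4 kcal/g: 1653.5 ÷ 4 = 413.375 g.

413 g/day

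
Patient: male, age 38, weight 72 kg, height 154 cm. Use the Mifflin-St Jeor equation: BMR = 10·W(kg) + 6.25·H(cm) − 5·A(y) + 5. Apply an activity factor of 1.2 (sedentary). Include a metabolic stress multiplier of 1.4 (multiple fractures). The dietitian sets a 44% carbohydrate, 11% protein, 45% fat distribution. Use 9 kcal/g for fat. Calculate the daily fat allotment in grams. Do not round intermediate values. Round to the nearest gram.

Mifflin-St Jeor (male): BMR = 10(72) + 6.25(154) − 5(38) + 5 = 720 + 962.5 − 190 + 5 = 1497.5 kcal/day.
TEE = 1497.5 × 1.2 = 1797 kcal/day.
With stress factor 1.4: 1797 × 1.4 = 2515.8 kcal/day.
Fat energy = 45% × 2515.8 = 1132.11 kcal.
Fat = 1132.11 ÷ 9 kcal/g = 125.79 g.

126 g/day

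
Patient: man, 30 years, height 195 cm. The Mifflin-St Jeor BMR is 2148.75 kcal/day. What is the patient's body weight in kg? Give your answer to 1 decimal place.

2148.75 = 10·W + 6.25(195) − 5(30) + 5
10·W = 2148.75 − 1073.75 = 1075, so W = 107.5 kg.

107.5 kg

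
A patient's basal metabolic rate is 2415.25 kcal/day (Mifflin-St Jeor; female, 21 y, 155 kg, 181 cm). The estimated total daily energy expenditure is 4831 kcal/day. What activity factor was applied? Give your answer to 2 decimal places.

Activity factor = TEE ÷ BMR = 4831 ÷ 2415.25 = 2.

2.00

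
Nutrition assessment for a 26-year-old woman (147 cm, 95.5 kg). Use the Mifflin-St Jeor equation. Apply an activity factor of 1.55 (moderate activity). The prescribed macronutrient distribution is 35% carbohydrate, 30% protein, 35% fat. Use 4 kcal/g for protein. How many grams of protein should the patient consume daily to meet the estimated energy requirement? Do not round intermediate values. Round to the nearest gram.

Mifflin-St Jeor (female): BMR = 10(95.5) + 6.25(147) − 5(26) − 161 = 955 + 918.75 − 130 − 161 = 1582.75 kcal/day.
TEE = 1582.75 × 1.55 = 2453.2625 kcal/day.
Protein energy = 30% × 2453.2625 = 735.9788 kcal.
Protein = 735.9788 ÷ 4 kcal/g = 183.9947 g.

184 g/day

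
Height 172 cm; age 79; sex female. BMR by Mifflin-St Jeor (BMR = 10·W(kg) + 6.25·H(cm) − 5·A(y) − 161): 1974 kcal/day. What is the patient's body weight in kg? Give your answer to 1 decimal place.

1974 = 10·W + 6.25(172) − 5(79) − 161
10·W = 1974 − 519 = 1455, so W = 145.5 kg.

145.5 kg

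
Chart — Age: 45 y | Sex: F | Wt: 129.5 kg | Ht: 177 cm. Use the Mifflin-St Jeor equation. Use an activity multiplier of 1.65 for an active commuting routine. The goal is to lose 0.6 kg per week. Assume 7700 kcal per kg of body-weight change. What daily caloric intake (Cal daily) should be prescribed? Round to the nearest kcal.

2665 Cal daily

Mifflin-St Jeor (female): BMR = 10(129.5) + 6.25(177) − 5(45) − 161 = 1295 + 1106.25 − 225 − 161 = 2015.25 kcal/day.
TEE = 2015.25 × 1.65 = 3325.1625 kcal/day.
Required daily deficit = 0.6 × 7700 ÷ 7 = 660 kcal/day.
Target intake = 3325.1625 − 660 = 2665.1625 kcal/day.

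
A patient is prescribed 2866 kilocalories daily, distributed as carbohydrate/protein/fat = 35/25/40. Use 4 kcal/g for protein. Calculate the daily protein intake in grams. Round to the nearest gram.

179 g/day

Protein energy = 25% × 2866 = 716.5 kcal.
At 4 kcal/g: 716.5 ÷ 4 = 179.125 g.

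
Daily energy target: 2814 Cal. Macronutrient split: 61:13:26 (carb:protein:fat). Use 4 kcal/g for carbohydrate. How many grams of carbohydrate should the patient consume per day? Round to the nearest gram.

429 g/day

Carbohydrate energy = 61% × 2814 = 1716.54 kcal.
At 4 kcal/g: 1716.54 ÷ 4 = 429.135 g.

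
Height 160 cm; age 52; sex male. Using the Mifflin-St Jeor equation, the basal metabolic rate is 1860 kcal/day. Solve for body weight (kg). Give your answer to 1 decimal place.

111.5 kg

1860 = 10·W + 6.25(160) − 5(52) + 5
10·W = 1860 − 745 = 1115, so W = 111.5 kg.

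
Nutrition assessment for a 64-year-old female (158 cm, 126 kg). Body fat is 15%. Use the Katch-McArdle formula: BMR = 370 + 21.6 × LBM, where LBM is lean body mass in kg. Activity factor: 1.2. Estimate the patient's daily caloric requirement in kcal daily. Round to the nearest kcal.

3220 kcal daily

LBM = 126 × (1 − 0.15) = 107.1 kg. Katch-McArdle: BMR = 370 + 21.6 × 107.1 = 2683.36 kcal/day.
TEE = BMR × activity factor = 2683.36 × 1.2 = 3220.032 kcal/day.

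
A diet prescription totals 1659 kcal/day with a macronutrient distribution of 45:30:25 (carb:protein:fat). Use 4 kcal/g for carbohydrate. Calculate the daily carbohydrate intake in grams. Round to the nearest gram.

Carbohydrate energy = 45% × 1659 = 746.55 kcal.
At 4 kcal/g: 746.55 ÷ 4 = 186.6375 g.

187 g/day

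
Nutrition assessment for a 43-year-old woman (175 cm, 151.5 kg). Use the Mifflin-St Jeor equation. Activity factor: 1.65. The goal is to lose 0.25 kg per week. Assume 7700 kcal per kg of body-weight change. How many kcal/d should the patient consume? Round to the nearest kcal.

Mifflin-St Jeor (female): BMR = 10(151.5) + 6.25(175) − 5(43) − 161 = 1515 + 1093.75 − 215 − 161 = 2232.75 kcal/day.
TEE = 2232.75 × 1.65 = 3684.0375 kcal/day.
Required daily deficit = 0.25 × 7700 ÷ 7 = 275 kcal/day.
Target intake = 3684.0375 − 275 = 3409.0375 kcal/day.

3409 kcal/d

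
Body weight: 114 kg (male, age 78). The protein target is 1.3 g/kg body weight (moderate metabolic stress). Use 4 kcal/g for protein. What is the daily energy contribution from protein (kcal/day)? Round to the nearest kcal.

593 kcal/day

Protein = 1.3 g/kg × 114 kg = 148.2 g/day.
Protein energy = 148.2 g × 4 kcal/g = 592.8 kcal/day.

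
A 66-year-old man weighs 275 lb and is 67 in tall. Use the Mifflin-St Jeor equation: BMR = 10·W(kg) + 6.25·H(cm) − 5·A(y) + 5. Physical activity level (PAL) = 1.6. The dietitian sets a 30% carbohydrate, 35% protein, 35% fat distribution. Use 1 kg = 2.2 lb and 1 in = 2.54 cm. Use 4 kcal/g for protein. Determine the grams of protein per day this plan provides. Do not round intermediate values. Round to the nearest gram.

278 g/day

Convert to metric: weight = 275 ÷ 2.2 = 125 kg; height = 67 × 2.54 = 170.18 cm.
Mifflin-St Jeor (male): BMR = 10(125) + 6.25(170.18) − 5(66) + 5 = 1250 + 1063.625 − 330 + 5 = 1988.625 kcal/day.
TEE = 1988.625 × 1.6 = 3181.8 kcal/day.
Protein energy = 35% × 3181.8 = 1113.63 kcal.
Protein = 1113.63 ÷ 4 kcal/g = 278.4075 g.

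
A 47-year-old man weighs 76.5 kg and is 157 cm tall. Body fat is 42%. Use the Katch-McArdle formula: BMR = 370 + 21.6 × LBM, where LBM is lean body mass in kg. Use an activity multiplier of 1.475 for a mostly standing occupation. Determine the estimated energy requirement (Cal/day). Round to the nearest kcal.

1959 Cal/day

LBM = 76.5 × (1 − 0.42) = 44.37 kg. Katch-McArdle: BMR = 370 + 21.6 × 44.37 = 1328.392 kcal/day.
TEE = BMR × activity factor = 1328.392 × 1.475 = 1959.3782 kcal/day.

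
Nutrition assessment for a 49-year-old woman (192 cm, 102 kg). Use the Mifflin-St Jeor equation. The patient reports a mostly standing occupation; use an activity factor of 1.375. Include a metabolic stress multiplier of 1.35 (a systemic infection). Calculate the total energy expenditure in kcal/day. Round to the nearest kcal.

3367 kcal/day

Mifflin-St Jeor (female): BMR = 10(102) + 6.25(192) − 5(49) − 161 = 1020 + 1200 − 245 − 161 = 1814 kcal/day.
TEE = BMR × activity factor = 1814 × 1.375 = 2494.25 kcal/day.
Apply stress factor: 2494.25 × 1.35 = 3367.2375 kcal/day.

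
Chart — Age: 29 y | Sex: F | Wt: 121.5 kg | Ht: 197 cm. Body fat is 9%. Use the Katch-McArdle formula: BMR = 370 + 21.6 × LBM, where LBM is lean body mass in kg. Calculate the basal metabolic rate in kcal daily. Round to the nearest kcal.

2758 kcal daily

LBM = 121.5 × (1 − 0.09) = 110.565 kg. Katch-McArdle: BMR = 370 + 21.6 × 110.565 = 2758.204 kcal/day.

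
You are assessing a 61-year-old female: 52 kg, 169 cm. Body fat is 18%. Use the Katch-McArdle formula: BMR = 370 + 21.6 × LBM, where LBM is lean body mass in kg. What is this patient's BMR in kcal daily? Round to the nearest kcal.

LBM = 52 × (1 − 0.18) = 42.64 kg. Katch-McArdle: BMR = 370 + 21.6 × 42.64 = 1291.024 kcal/day.

1291 kcal daily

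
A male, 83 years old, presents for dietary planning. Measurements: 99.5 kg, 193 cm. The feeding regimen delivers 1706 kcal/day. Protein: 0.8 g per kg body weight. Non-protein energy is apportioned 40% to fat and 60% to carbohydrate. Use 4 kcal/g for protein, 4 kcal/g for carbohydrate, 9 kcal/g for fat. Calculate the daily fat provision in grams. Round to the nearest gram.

62 g/day

Protein = 0.8 × 99.5 = 79.6 g → 79.6 × 4 = 318.4 kcal.
Non-protein calories = 1706 − 318.4 = 1387.6 kcal.
Fat: 40% × 1387.6 = 555.04 kcal; carbohydrate: 832.56 kcal.
Fat: 555.04 kcal ÷ 9 kcal/g = 61.6711 g.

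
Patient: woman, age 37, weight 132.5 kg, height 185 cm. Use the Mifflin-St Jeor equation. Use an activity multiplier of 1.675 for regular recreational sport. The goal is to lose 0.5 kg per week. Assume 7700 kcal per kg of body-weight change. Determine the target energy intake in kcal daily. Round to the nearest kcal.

3027 kcal daily

Mifflin-St Jeor (female): BMR = 10(132.5) + 6.25(185) − 5(37) − 161 = 1325 + 1156.25 − 185 − 161 = 2135.25 kcal/day.
TEE = 2135.25 × 1.675 = 3576.5438 kcal/day.
Required daily deficit = 0.5 × 7700 ÷ 7 = 550 kcal/day.
Target intake = 3576.5438 − 550 = 3026.5438 kcal/day.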